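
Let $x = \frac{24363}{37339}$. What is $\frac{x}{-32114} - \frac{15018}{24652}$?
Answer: $- \frac{2251094271288}{3695040966649} \approx -0.60922$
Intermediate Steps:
$x = \frac{24363}{37339}$ ($x = 24363 \cdot \frac{1}{37339} = \frac{24363}{37339} \approx 0.65248$)
$\frac{x}{-32114} - \frac{15018}{24652} = \frac{24363}{37339 \left(-32114\right)} - \frac{15018}{24652} = \frac{24363}{37339} \left(- \frac{1}{32114}\right) - \frac{7509}{12326} = - \frac{24363}{1199104646} - \frac{7509}{12326} = - \frac{2251094271288}{3695040966649}$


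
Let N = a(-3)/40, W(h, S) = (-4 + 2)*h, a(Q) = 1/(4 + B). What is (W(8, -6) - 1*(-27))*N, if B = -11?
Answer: -11/280 ≈ -0.039286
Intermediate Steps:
a(Q) = -⅐ (a(Q) = 1/(4 - 11) = 1/(-7) = -⅐)
W(h, S) = -2*h
N = -1/280 (N = -⅐/40 = -⅐*1/40 = -1/280 ≈ -0.0035714)
(W(8, -6) - 1*(-27))*N = (-2*8 - 1*(-27))*(-1/280) = (-16 + 27)*(-1/280) = 11*(-1/280) = -11/280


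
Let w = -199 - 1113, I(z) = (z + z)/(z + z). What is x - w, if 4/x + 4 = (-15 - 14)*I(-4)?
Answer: 43292/33 ≈ 1311.9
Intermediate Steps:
I(z) = 1 (I(z) = (2*z)/((2*z)) = (2*z)*(1/(2*z)) = 1)
w = -1312
x = -4/33 (x = 4/(-4 + (-15 - 14)*1) = 4/(-4 - 29*1) = 4/(-4 - 29) = 4/(-33) = 4*(-1/33) = -4/33 ≈ -0.12121)
x - w = -4/33 - 1*(-1312) = -4/33 + 1312 = 43292/33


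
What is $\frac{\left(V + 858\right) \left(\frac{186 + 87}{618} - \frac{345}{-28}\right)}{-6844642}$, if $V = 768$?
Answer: $- \frac{29925717}{9869973764} \approx -0.003032$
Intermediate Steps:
$\frac{\left(V + 858\right) \left(\frac{186 + 87}{618} - \frac{345}{-28}\right)}{-6844642} = \frac{\left(768 + 858\right) \left(\frac{186 + 87}{618} - \frac{345}{-28}\right)}{-6844642} = 1626 \left(273 \cdot \frac{1}{618} - - \frac{345}{28}\right) \left(- \frac{1}{6844642}\right) = 1626 \left(\frac{91}{206} + \frac{345}{28}\right) \left(- \frac{1}{6844642}\right) = 1626 \cdot \frac{36809}{2884} \left(- \frac{1}{6844642}\right) = \frac{29925717}{1442} \left(- \frac{1}{6844642}\right) = - \frac{29925717}{9869973764}$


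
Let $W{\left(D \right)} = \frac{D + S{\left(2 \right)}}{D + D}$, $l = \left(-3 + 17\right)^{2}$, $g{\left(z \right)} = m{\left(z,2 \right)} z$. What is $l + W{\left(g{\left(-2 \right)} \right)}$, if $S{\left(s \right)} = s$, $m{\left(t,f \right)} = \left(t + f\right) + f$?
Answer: $\frac{785}{4} \approx 196.25$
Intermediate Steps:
$m{\left(t,f \right)} = t + 2 f$ ($m{\left(t,f \right)} = \left(f + t\right) + f = t + 2 f$)
$g{\left(z \right)} = z \left(4 + z\right)$ ($g{\left(z \right)} = \left(z + 2 \cdot 2\right) z = \left(z + 4\right) z = \left(4 + z\right) z = z \left(4 + z\right)$)
$l = 196$ ($l = 14^{2} = 196$)
$W{\left(D \right)} = \frac{2 + D}{2 D}$ ($W{\left(D \right)} = \frac{D + 2}{D + D} = \frac{2 + D}{2 D}$)
$l + W{\left(g{\left(-2 \right)} \right)} = 196 + \frac{2 - 2 \left(4 - 2\right)}{2 \left(- 2 \left(4 - 2\right)\right)} = 196 + \frac{2 - 4}{2 \left(\left(-2\right) 2\right)} = 196 + \frac{2 - 4}{2 \left(-4\right)} = 196 + \frac{1}{2} \left(- \frac{1}{4}\right) \left(-2\right) = 196 + \frac{1}{4} = \frac{785}{4}$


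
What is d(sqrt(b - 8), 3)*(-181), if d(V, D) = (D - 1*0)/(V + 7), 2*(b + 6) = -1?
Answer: -7602/127 + 543*I*sqrt(58)/127 ≈ -59.858 + 32.562*I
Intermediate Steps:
b = -13/2 (b = -6 + (1/2)*(-1) = -6 - 1/2 = -13/2 ≈ -6.5000)
d(V, D) = D/(7 + V) (d(V, D) = (D + 0)/(7 + V) = D/(7 + V))
d(sqrt(b - 8), 3)*(-181) = (3/(7 + sqrt(-13/2 - 8)))*(-181) = (3/(7 + sqrt(-29/2)))*(-181) = (3/(7 + I*sqrt(58)/2))*(-181) = -543/(7 + I*sqrt(58)/2)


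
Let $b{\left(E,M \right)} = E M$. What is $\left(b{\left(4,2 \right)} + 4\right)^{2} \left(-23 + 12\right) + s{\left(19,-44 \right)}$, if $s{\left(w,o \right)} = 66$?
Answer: $-1518$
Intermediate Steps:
$\left(b{\left(4,2 \right)} + 4\right)^{2} \left(-23 + 12\right) + s{\left(19,-44 \right)} = \left(4 \cdot 2 + 4\right)^{2} \left(-23 + 12\right) + 66 = \left(8 + 4\right)^{2} \left(-11\right) + 66 = 12^{2} \left(-11\right) + 66 = 144 \left(-11\right) + 66 = -1584 + 66 = -1518$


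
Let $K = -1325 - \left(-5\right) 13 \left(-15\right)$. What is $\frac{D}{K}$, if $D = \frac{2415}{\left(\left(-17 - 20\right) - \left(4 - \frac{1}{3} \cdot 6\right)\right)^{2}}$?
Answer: $- \frac{7}{10140} \approx -0.00069034$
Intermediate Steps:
$D = \frac{805}{507}$ ($D = \frac{2415}{\left(\left(-17 - 20\right) + \left(\frac{1}{3} \cdot 6 - 4\right)\right)^{2}} = \frac{2415}{\left(-37 + \left(2 - 4\right)\right)^{2}} = \frac{2415}{\left(-37 - 2\right)^{2}} = \frac{2415}{\left(-39\right)^{2}} = \frac{2415}{1521} = 2415 \cdot \frac{1}{1521} = \frac{805}{507} \approx 1.5878$)
$K = -2300$ ($K = -1325 - \left(-65\right) \left(-15\right) = -1325 - 975 = -2300$)
$\frac{D}{K} = \frac{805}{507 \left(-2300\right)} = \frac{805}{507} \left(- \frac{1}{2300}\right) = - \frac{7}{10140}$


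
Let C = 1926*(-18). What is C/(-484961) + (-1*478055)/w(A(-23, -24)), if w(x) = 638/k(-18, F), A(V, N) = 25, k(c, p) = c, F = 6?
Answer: 2086553336787/154702559 ≈ 13488.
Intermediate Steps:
w(x) = -319/9 (w(x) = 638/(-18) = 638*(-1/18) = -319/9)
C = -34668
C/(-484961) + (-1*478055)/w(A(-23, -24)) = -34668/(-484961) + (-1*478055)/(-319/9) = -34668*(-1/484961) - 478055*(-9/319) = 34668/484961 + 4302495/319 = 2086553336787/154702559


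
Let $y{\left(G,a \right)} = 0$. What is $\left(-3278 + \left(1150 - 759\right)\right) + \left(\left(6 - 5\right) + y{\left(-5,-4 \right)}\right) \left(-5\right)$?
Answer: $-2892$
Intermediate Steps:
$\left(-3278 + \left(1150 - 759\right)\right) + \left(\left(6 - 5\right) + y{\left(-5,-4 \right)}\right) \left(-5\right) = \left(-3278 + \left(1150 - 759\right)\right) + \left(\left(6 - 5\right) + 0\right) \left(-5\right) = \left(-3278 + 391\right) + \left(\left(6 - 5\right) + 0\right) \left(-5\right) = -2887 + \left(1 + 0\right) \left(-5\right) = -2887 + 1 \left(-5\right) = -2887 - 5 = -2892$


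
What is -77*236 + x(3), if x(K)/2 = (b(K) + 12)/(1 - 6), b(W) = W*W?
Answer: -90902/5 ≈ -18180.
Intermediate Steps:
b(W) = W**2
x(K) = -24/5 - 2*K**2/5 (x(K) = 2*((K**2 + 12)/(1 - 6)) = 2*((12 + K**2)/(-5)) = 2*((12 + K**2)*(-1/5)) = 2*(-12/5 - K**2/5) = -24/5 - 2*K**2/5)
-77*236 + x(3) = -77*236 + (-24/5 - 2/5*3**2) = -18172 + (-24/5 - 2/5*9) = -18172 + (-24/5 - 18/5) = -18172 - 42/5 = -90902/5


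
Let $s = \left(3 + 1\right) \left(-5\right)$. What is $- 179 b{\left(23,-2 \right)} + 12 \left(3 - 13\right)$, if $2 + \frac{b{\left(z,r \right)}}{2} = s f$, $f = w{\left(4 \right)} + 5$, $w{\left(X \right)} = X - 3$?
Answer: $43556$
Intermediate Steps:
$w{\left(X \right)} = -3 + X$ ($w{\left(X \right)} = X - 3 = -3 + X$)
$s = -20$ ($s = 4 \left(-5\right) = -20$)
$f = 6$ ($f = \left(-3 + 4\right) + 5 = 1 + 5 = 6$)
$b{\left(z,r \right)} = -244$ ($b{\left(z,r \right)} = -4 + 2 \left(\left(-20\right) 6\right) = -4 + 2 \left(-120\right) = -4 - 240 = -244$)
$- 179 b{\left(23,-2 \right)} + 12 \left(3 - 13\right) = \left(-179\right) \left(-244\right) + 12 \left(3 - 13\right) = 43676 + 12 \left(-10\right) = 43676 - 120 = 43556$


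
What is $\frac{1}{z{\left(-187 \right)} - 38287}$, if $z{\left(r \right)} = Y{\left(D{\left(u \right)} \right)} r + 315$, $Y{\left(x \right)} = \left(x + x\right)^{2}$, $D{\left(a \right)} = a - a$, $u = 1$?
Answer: $- \frac{1}{37972} \approx -2.6335 \cdot 10^{-5}$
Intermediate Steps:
$D{\left(a \right)} = 0$
$Y{\left(x \right)} = 4 x^{2}$ ($Y{\left(x \right)} = \left(2 x\right)^{2} = 4 x^{2}$)
$z{\left(r \right)} = 315$ ($z{\left(r \right)} = 4 \cdot 0^{2} r + 315 = 4 \cdot 0 r + 315 = 0 r + 315 = 0 + 315 = 315$)
$\frac{1}{z{\left(-187 \right)} - 38287} = \frac{1}{315 - 38287} = \frac{1}{-37972} = - \frac{1}{37972}$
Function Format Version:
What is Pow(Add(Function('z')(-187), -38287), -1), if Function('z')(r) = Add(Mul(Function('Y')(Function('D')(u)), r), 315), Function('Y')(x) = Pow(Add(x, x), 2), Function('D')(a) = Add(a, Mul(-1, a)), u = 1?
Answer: Rational(-1, 37972) ≈ -2.6335e-5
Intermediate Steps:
Function('D')(a) = 0
Function('Y')(x) = Mul(4, Pow(x, 2)) (Function('Y')(x) = Pow(Mul(2, x), 2) = Mul(4, Pow(x, 2)))
Function('z')(r) = 315 (Function('z')(r) = Add(Mul(Mul(4, Pow(0, 2)), r), 315) = Add(Mul(Mul(4, 0), r), 315) = Add(Mul(0, r), 315) = Add(0, 315) = 315)
Pow(Add(Function('z')(-187), -38287), -1) = Pow(Add(315, -38287), -1) = Pow(-37972, -1) = Rational(-1, 37972)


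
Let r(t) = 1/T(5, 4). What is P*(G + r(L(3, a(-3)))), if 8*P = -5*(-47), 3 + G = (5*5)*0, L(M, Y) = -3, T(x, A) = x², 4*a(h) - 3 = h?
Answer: -1739/20 ≈ -86.950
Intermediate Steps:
a(h) = ¾ + h/4
G = -3 (G = -3 + (5*5)*0 = -3 + 25*0 = -3 + 0 = -3)
P = 235/8 (P = (-5*(-47))/8 = (⅛)*235 = 235/8 ≈ 29.375)
r(t) = 1/25 (r(t) = 1/(5²) = 1/25)
P*(G + r(L(3, a(-3)))) = 235*(-3 + 1/25)/8 = (235/8)*(-74/25) = -1739/20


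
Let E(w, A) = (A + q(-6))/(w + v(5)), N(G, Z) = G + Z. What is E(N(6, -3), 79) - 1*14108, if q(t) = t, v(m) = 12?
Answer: -211547/15 ≈ -14103.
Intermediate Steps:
E(w, A) = (-6 + A)/(12 + w) (E(w, A) = (A - 6)/(w + 12) = (-6 + A)/(12 + w))
E(N(6, -3), 79) - 1*14108 = (-6 + 79)/(12 + (6 - 3)) - 1*14108 = 73/(12 + 3) - 14108 = 73/15 - 14108 = -211547/15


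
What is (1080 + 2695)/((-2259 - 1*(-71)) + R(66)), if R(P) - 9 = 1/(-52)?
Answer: -196300/113309 ≈ -1.7324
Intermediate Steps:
R(P) = 467/52 (R(P) = 9 + 1/(-52) = 9 - 1/52 = 467/52)
(1080 + 2695)/((-2259 - 1*(-71)) + R(66)) = (1080 + 2695)/((-2259 - 1*(-71)) + 467/52) = 3775/((-2259 + 71) + 467/52) = 3775/(-2188 + 467/52) = 3775/(-113309/52) = 3775*(-52/113309) = -196300/113309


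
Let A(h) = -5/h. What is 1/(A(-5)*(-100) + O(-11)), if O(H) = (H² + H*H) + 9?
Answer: 1/151 ≈ 0.0066225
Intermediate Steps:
O(H) = 9 + 2*H² (O(H) = (H² + H²) + 9 = 2*H² + 9 = 9 + 2*H²)
1/(A(-5)*(-100) + O(-11)) = 1/(-5/(-5)*(-100) + (9 + 2*(-11)²)) = 1/(-5*(-⅕)*(-100) + (9 + 2*121)) = 1/(1*(-100) + (9 + 242)) = 1/(-100 + 251) = 1/151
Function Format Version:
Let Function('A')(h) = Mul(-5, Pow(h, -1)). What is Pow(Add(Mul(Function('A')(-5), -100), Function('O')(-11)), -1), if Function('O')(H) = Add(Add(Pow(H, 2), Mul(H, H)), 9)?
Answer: Rational(1, 151) ≈ 0.0066225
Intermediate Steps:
Function('O')(H) = Add(9, Mul(2, Pow(H, 2))) (Function('O')(H) = Add(Add(Pow(H, 2), Pow(H, 2)), 9) = Add(Mul(2, Pow(H, 2)), 9) = Add(9, Mul(2, Pow(H, 2))))
Pow(Add(Mul(Function('A')(-5), -100), Function('O')(-11)), -1) = Pow(Add(Mul(Mul(-5, Pow(-5, -1)), -100), Add(9, Mul(2, Pow(-11, 2)))), -1) = Pow(Add(Mul(Mul(-5, Rational(-1, 5)), -100), Add(9, Mul(2, 121))), -1) = Pow(Add(Mul(1, -100), Add(9, 242)), -1) = Pow(Add(-100, 251), -1) = Pow(151, -1) = Rational(1, 151)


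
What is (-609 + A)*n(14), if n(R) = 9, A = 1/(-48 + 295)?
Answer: -1353798/247 ≈ -5481.0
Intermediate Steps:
A = 1/247 ≈ 0.0040486
(-609 + A)*n(14) = (-609 + 1/247)*9 = -150422/247*9 = -1353798/247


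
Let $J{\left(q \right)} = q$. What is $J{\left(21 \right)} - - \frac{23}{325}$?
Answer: $\frac{6848}{325} \approx 21.071$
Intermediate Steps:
$J{\left(21 \right)} - - \frac{23}{325} = 21 - - \frac{23}{325} = 21 + \frac{23}{325} = \frac{6848}{325}$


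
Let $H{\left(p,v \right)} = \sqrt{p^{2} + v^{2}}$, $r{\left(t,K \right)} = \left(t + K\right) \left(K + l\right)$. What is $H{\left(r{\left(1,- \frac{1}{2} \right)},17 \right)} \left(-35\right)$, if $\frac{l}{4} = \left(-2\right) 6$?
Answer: $- \frac{35 \sqrt{14033}}{4} \approx -1036.5$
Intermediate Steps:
$l = -48$ ($l = 4 \left(\left(-2\right) 6\right) = 4 \left(-12\right) = -48$)
$r{\left(t,K \right)} = \left(-48 + K\right) \left(K + t\right)$ ($r{\left(t,K \right)} = \left(t + K\right) \left(K - 48\right) = \left(K + t\right) \left(-48 + K\right) = \left(-48 + K\right) \left(K + t\right)$)
$H{\left(r{\left(1,- \frac{1}{2} \right)},17 \right)} \left(-35\right) = \sqrt{\left(\left(- \frac{1}{2}\right)^{2} - 48 \left(- \frac{1}{2}\right) - 48 + - \frac{1}{2} \cdot 1\right)^{2} + 17^{2}} \left(-35\right) = \sqrt{\left(\left(\left(-1\right) \frac{1}{2}\right)^{2} - 48 \left(\left(-1\right) \frac{1}{2}\right) - 48 + \left(-1\right) \frac{1}{2} \cdot 1\right)^{2} + 289} \left(-35\right) = \sqrt{\left(\left(- \frac{1}{2}\right)^{2} - -24 - 48 - \frac{1}{2}\right)^{2} + 289} \left(-35\right) = \sqrt{\left(\frac{1}{4} + 24 - 48 - \frac{1}{2}\right)^{2} + 289} \left(-35\right) = \sqrt{\left(- \frac{97}{4}\right)^{2} + 289} \left(-35\right) = \sqrt{\frac{9409}{16} + 289} \left(-35\right) = \sqrt{\frac{14033}{16}} \left(-35\right) = \frac{\sqrt{14033}}{4} \left(-35\right) = - \frac{35 \sqrt{14033}}{4}$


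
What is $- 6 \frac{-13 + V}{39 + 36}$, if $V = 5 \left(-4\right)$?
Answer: $\frac{66}{25} \approx 2.64$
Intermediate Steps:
$V = -20$
$- 6 \frac{-13 + V}{39 + 36} = - 6 \frac{-13 - 20}{39 + 36} = - 6 \left(- \frac{33}{75}\right) = - 6 \left(\left(-33\right) \frac{1}{75}\right) = \left(-6\right) \left(- \frac{11}{25}\right) = \frac{66}{25}$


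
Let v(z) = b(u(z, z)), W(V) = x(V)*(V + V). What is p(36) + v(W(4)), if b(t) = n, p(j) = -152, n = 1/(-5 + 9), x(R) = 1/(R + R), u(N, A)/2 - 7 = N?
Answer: -607/4 ≈ -151.75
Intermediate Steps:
u(N, A) = 14 + 2*N
x(R) = 1/(2*R)
n = ¼ (n = 1/4 = ¼ ≈ 0.25000)
b(t) = ¼
W(V) = 1 (W(V) = (1/(2*V))*(V + V) = (1/(2*V))*(2*V) = 1)
v(z) = ¼
p(36) + v(W(4)) = -152 + ¼ = -607/4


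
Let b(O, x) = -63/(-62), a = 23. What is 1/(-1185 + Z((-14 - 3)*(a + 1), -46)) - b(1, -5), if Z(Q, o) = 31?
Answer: -18191/17887 ≈ -1.0170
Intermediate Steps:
b(O, x) = 63/62 (b(O, x) = -63*(-1/62) = 63/62)
1/(-1185 + Z((-14 - 3)*(a + 1), -46)) - b(1, -5) = 1/(-1185 + 31) - 1*63/62 = 1/(-1154) - 63/62 = -1/1154 - 63/62 = -18191/17887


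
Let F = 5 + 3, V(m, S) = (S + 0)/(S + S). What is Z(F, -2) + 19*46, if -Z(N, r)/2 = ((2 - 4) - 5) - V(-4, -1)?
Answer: 889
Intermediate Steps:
V(m, S) = 1/2 (V(m, S) = S/((2*S)) = S*(1/(2*S)) = 1/2)
F = 8
Z(N, r) = 15 (Z(N, r) = -2*(((2 - 4) - 5) - 1*1/2) = -2*((-2 - 5) - 1/2) = -2*(-7 - 1/2) = -2*(-15/2) = 15)
Z(F, -2) + 19*46 = 15 + 19*46 = 15 + 874 = 889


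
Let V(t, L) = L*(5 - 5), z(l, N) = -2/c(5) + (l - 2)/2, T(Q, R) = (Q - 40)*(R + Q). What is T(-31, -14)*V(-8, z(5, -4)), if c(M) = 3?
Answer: 0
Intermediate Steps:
T(Q, R) = (-40 + Q)*(Q + R)
z(l, N) = -5/3 + l/2 (z(l, N) = -2/3 + (l - 2)/2 = -2*⅓ + (-2 + l)*(½) = -⅔ + (-1 + l/2) = -5/3 + l/2)
V(t, L) = 0 (V(t, L) = L*0 = 0)
T(-31, -14)*V(-8, z(5, -4)) = ((-31)² - 40*(-31) - 40*(-14) - 31*(-14))*0 = (961 + 1240 + 560 + 434)*0 = 3195*0 = 0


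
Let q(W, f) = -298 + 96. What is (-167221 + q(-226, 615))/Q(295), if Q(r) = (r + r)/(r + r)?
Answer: -167423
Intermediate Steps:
q(W, f) = -202
Q(r) = 1 (Q(r) = (2*r)/((2*r)) = (2*r)*(1/(2*r)) = 1)
(-167221 + q(-226, 615))/Q(295) = (-167221 - 202)/1 = -167423*1 = -167423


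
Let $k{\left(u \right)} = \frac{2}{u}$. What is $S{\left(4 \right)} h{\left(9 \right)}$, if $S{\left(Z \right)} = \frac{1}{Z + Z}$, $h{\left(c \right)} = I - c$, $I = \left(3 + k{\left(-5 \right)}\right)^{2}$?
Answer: $- \frac{7}{25} \approx -0.28$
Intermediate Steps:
$I = \frac{169}{25}$ ($I = \left(3 + \frac{2}{-5}\right)^{2} = \left(3 + 2 \left(- \frac{1}{5}\right)\right)^{2} = \left(3 - \frac{2}{5}\right)^{2} = \left(\frac{13}{5}\right)^{2} = \frac{169}{25} \approx 6.76$)
$h{\left(c \right)} = \frac{169}{25} - c$
$S{\left(Z \right)} = \frac{1}{2 Z}$
$S{\left(4 \right)} h{\left(9 \right)} = \frac{1}{2 \cdot 4} \left(\frac{169}{25} - 9\right) = \frac{1}{2} \cdot \frac{1}{4} \left(\frac{169}{25} - 9\right) = \frac{1}{8} \left(- \frac{56}{25}\right) = - \frac{7}{25}$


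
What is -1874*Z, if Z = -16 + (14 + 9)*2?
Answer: -56220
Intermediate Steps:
Z = 30 (Z = -16 + 23*2 = -16 + 46 = 30)
-1874*Z = -1874*30 = -56220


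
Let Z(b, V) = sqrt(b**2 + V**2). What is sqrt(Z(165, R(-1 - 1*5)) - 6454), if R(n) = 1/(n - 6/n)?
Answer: sqrt(-161350 + 5*sqrt(680626))/5 ≈ 79.303*I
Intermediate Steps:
Z(b, V) = sqrt(V**2 + b**2)
sqrt(Z(165, R(-1 - 1*5)) - 6454) = sqrt(sqrt(((-1 - 1*5)/(-6 + (-1 - 1*5)**2))**2 + 165**2) - 6454) = sqrt(sqrt(((-1 - 5)/(-6 + (-1 - 5)**2))**2 + 27225) - 6454) = sqrt(sqrt((-6/(-6 + (-6)**2))**2 + 27225) - 6454) = sqrt(sqrt((-6/(-6 + 36))**2 + 27225) - 6454) = sqrt(sqrt((-6/30)**2 + 27225) - 6454) = sqrt(sqrt((-6*1/30)**2 + 27225) - 6454) = sqrt(sqrt((-1/5)**2 + 27225) - 6454) = sqrt(sqrt(1/25 + 27225) - 6454) = sqrt(sqrt(680626/25) - 6454) = sqrt(sqrt(680626)/5 - 6454) = sqrt(-6454 + sqrt(680626)/5)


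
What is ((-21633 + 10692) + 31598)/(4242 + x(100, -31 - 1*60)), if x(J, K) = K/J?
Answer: 295100/60587 ≈ 4.8707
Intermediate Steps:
((-21633 + 10692) + 31598)/(4242 + x(100, -31 - 1*60)) = ((-21633 + 10692) + 31598)/(4242 + (-31 - 1*60)/100) = (-10941 + 31598)/(4242 + (-31 - 60)*(1/100)) = 20657/(4242 - 91*1/100) = 20657/(4242 - 91/100) = 20657/(424109/100) = 20657*(100/424109) = 295100/60587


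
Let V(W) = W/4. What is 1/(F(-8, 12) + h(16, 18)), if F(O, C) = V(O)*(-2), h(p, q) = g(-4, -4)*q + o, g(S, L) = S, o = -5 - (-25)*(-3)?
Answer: -1/148 ≈ -0.0067568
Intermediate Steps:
V(W) = W/4 (V(W) = W*(¼) = W/4)
o = -80 (o = -5 - 5*15 = -5 - 75 = -80)
h(p, q) = -80 - 4*q (h(p, q) = -4*q - 80 = -80 - 4*q)
F(O, C) = -O/2 (F(O, C) = (O/4)*(-2) = -O/2)
1/(F(-8, 12) + h(16, 18)) = 1/(-½*(-8) + (-80 - 4*18)) = 1/(4 + (-80 - 72)) = 1/(4 - 152) = 1/(-148) = -1/148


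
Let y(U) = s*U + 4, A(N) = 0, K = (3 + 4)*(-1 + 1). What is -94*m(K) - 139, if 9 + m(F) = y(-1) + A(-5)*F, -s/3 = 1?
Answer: 49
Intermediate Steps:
s = -3 (s = -3*1 = -3)
K = 0 (K = 7*0 = 0)
y(U) = 4 - 3*U (y(U) = -3*U + 4 = 4 - 3*U)
m(F) = -2 (m(F) = -9 + ((4 - 3*(-1)) + 0*F) = -9 + ((4 + 3) + 0) = -9 + (7 + 0) = -9 + 7 = -2)
-94*m(K) - 139 = -94*(-2) - 139 = 188 - 139 = 49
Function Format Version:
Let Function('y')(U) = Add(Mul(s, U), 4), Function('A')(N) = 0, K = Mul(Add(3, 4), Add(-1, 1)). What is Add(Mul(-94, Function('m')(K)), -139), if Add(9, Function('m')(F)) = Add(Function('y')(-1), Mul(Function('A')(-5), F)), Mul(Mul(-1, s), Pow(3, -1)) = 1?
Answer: 49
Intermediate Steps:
s = -3 (s = Mul(-3, 1) = -3)
K = 0 (K = Mul(7, 0) = 0)
Function('y')(U) = Add(4, Mul(-3, U)) (Function('y')(U) = Add(Mul(-3, U), 4) = Add(4, Mul(-3, U)))
Function('m')(F) = -2 (Function('m')(F) = Add(-9, Add(Add(4, Mul(-3, -1)), Mul(0, F))) = Add(-9, Add(Add(4, 3), 0)) = Add(-9, Add(7, 0)) = Add(-9, 7) = -2)
Add(Mul(-94, Function('m')(K)), -139) = Add(Mul(-94, -2), -139) = Add(188, -139) = 49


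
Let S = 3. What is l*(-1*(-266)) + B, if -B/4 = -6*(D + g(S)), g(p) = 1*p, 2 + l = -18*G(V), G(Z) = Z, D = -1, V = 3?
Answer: -14848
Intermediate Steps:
l = -56 (l = -2 - 18*3 = -2 - 54 = -56)
g(p) = p
B = 48 (B = -(-24)*(-1 + 3) = -(-24)*2 = -4*(-12) = 48)
l*(-1*(-266)) + B = -(-56)*(-266) + 48 = -56*266 + 48 = -14896 + 48 = -14848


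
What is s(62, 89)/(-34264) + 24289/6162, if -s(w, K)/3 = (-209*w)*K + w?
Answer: -2560727113/26391846 ≈ -97.027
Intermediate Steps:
s(w, K) = -3*w + 627*K*w (s(w, K) = -3*((-209*w)*K + w) = -3*(-209*K*w + w) = -3*(w - 209*K*w) = -3*w + 627*K*w)
s(62, 89)/(-34264) + 24289/6162 = (3*62*(-1 + 209*89))/(-34264) + 24289/6162 = (3*62*(-1 + 18601))*(-1/34264) + 24289*(1/6162) = (3*62*18600)*(-1/34264) + 24289/6162 = 3459600*(-1/34264) + 24289/6162 = -432450/4283 + 24289/6162 = -2560727113/26391846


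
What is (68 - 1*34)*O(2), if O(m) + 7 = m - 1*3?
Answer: -272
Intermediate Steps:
O(m) = -10 + m (O(m) = -7 + (m - 1*3) = -7 + (m - 3) = -7 + (-3 + m) = -10 + m)
(68 - 1*34)*O(2) = (68 - 1*34)*(-10 + 2) = (68 - 34)*(-8) = 34*(-8) = -272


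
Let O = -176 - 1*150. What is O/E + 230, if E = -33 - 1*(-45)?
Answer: 1217/6 ≈ 202.83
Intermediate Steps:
E = 12 (E = -33 + 45 = 12)
O = -326 (O = -176 - 150 = -326)
O/E + 230 = -326/12 + 230 = -326*1/12 + 230 = -163/6 + 230 = 1217/6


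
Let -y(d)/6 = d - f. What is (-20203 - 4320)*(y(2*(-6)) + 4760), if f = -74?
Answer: -107606924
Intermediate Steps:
y(d) = -444 - 6*d (y(d) = -6*(d - 1*(-74)) = -6*(d + 74) = -6*(74 + d) = -444 - 6*d)
(-20203 - 4320)*(y(2*(-6)) + 4760) = (-20203 - 4320)*((-444 - 12*(-6)) + 4760) = -24523*((-444 - 6*(-12)) + 4760) = -24523*((-444 + 72) + 4760) = -24523*(-372 + 4760) = -24523*4388 = -107606924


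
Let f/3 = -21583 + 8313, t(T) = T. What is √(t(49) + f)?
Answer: I*√39761 ≈ 199.4*I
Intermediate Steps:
f = -39810 (f = 3*(-21583 + 8313) = 3*(-13270) = -39810)
√(t(49) + f) = √(49 - 39810) = √(-39761) = I*√39761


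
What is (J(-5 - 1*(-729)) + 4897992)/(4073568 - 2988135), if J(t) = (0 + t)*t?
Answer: 5422168/1085433 ≈ 4.9954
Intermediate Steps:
J(t) = t**2 (J(t) = t*t = t**2)
(J(-5 - 1*(-729)) + 4897992)/(4073568 - 2988135) = ((-5 - 1*(-729))**2 + 4897992)/(4073568 - 2988135) = ((-5 + 729)**2 + 4897992)/1085433 = (724**2 + 4897992)*(1/1085433) = (524176 + 4897992)*(1/1085433) = 5422168*(1/1085433) = 5422168/1085433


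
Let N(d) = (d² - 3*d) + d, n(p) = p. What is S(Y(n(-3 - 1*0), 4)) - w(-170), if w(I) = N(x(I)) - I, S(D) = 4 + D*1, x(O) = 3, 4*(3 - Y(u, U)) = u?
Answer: -661/4 ≈ -165.25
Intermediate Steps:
Y(u, U) = 3 - u/4
S(D) = 4 + D
N(d) = d² - 2*d
w(I) = 3 - I (w(I) = 3*(-2 + 3) - I = 3*1 - I = 3 - I)
S(Y(n(-3 - 1*0), 4)) - w(-170) = (4 + (3 - (-3 - 1*0)/4)) - (3 - 1*(-170)) = (4 + (3 - (-3 + 0)/4)) - (3 + 170) = (4 + (3 - ¼*(-3))) - 1*173 = (4 + (3 + ¾)) - 173 = (4 + 15/4) - 173 = 31/4 - 173 = -661/4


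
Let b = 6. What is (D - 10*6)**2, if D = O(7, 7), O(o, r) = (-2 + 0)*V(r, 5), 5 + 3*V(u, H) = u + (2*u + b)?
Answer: 50176/9 ≈ 5575.1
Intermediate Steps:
V(u, H) = 1/3 + u (V(u, H) = -5/3 + (u + (2*u + 6))/3 = -5/3 + (u + (6 + 2*u))/3 = -5/3 + (6 + 3*u)/3 = -5/3 + (2 + u) = 1/3 + u)
O(o, r) = -2/3 - 2*r (O(o, r) = (-2 + 0)*(1/3 + r) = -2*(1/3 + r) = -2/3 - 2*r)
D = -44/3 (D = -2/3 - 2*7 = -2/3 - 14 = -44/3 ≈ -14.667)
(D - 10*6)**2 = (-44/3 - 10*6)**2 = (-44/3 - 60)**2 = (-224/3)**2 = 50176/9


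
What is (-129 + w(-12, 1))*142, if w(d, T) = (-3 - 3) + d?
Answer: -20874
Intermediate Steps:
w(d, T) = -6 + d
(-129 + w(-12, 1))*142 = (-129 + (-6 - 12))*142 = (-129 - 18)*142 = -147*142 = -20874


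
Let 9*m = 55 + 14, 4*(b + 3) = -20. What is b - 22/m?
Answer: -250/23 ≈ -10.870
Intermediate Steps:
b = -8 (b = -3 + (¼)*(-20) = -3 - 5 = -8)
m = 23/3 (m = (55 + 14)/9 = (⅑)*69 = 23/3 ≈ 7.6667)
b - 22/m = -8 - 22/(23/3) = -8 + (3/23)*(-22) = -8 - 66/23 = -250/23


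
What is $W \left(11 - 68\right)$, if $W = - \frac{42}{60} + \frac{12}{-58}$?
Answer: $\frac{14991}{290} \approx 51.693$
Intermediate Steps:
$W = - \frac{263}{290}$ ($W = \left(-42\right) \frac{1}{60} + 12 \left(- \frac{1}{58}\right) = - \frac{7}{10} - \frac{6}{29} = - \frac{263}{290} \approx -0.9069$)
$W \left(11 - 68\right) = - \frac{263 \left(11 - 68\right)}{290} = \left(- \frac{263}{290}\right) \left(-57\right) = \frac{14991}{290}$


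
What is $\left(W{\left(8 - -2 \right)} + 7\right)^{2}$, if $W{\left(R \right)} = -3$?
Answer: $16$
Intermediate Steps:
$\left(W{\left(8 - -2 \right)} + 7\right)^{2} = \left(-3 + 7\right)^{2} = 4^{2} = 16$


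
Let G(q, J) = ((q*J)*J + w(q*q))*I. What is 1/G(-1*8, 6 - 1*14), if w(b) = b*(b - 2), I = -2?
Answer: -1/6912 ≈ -0.00014468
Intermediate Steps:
w(b) = b*(-2 + b)
G(q, J) = -2*q*J**2 - 2*q**2*(-2 + q**2) (G(q, J) = ((q*J)*J + (q*q)*(-2 + q*q))*(-2) = ((J*q)*J + q**2*(-2 + q**2))*(-2) = (q*J**2 + q**2*(-2 + q**2))*(-2) = -2*q*J**2 - 2*q**2*(-2 + q**2))
1/G(-1*8, 6 - 1*14) = 1/(2*(-1*8)*(-(6 - 1*14)**2 + (-1*8)*(2 - (-1*8)**2))) = 1/(2*(-8)*(-(6 - 14)**2 - 8*(2 - 1*(-8)**2))) = 1/(2*(-8)*(-1*(-8)**2 - 8*(2 - 1*64))) = 1/(2*(-8)*(-1*64 - 8*(2 - 64))) = 1/(2*(-8)*(-64 - 8*(-62))) = 1/(2*(-8)*(-64 + 496)) = 1/(2*(-8)*432) = 1/(-6912) = -1/6912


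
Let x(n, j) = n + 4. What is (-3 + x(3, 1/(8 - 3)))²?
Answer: 16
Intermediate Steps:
x(n, j) = 4 + n
(-3 + x(3, 1/(8 - 3)))² = (-3 + (4 + 3))² = (-3 + 7)² = 4² = 16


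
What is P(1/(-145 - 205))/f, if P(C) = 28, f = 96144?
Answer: 7/24036 ≈ 0.00029123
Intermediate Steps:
P(1/(-145 - 205))/f = 28/96144 = 28*(1/96144) = 7/24036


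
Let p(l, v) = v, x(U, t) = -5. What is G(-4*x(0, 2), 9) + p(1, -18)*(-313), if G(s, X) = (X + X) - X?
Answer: 5643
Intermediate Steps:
G(s, X) = X (G(s, X) = 2*X - X = X)
G(-4*x(0, 2), 9) + p(1, -18)*(-313) = 9 - 18*(-313) = 9 + 5634 = 5643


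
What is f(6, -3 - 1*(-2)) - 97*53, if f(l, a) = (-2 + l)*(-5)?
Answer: -5161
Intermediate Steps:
f(l, a) = 10 - 5*l
f(6, -3 - 1*(-2)) - 97*53 = (10 - 5*6) - 97*53 = (10 - 30) - 5141 = -20 - 5141 = -5161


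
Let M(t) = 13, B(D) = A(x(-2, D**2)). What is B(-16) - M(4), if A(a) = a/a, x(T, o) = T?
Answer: -12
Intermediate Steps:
A(a) = 1
B(D) = 1
B(-16) - M(4) = 1 - 1*13 = 1 - 13 = -12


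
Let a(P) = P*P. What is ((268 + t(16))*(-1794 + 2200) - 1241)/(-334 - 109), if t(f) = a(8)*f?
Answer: -523311/443 ≈ -1181.3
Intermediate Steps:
a(P) = P²
t(f) = 64*f (t(f) = 8²*f = 64*f)
((268 + t(16))*(-1794 + 2200) - 1241)/(-334 - 109) = ((268 + 64*16)*(-1794 + 2200) - 1241)/(-334 - 109) = ((268 + 1024)*406 - 1241)/(-443) = (1292*406 - 1241)*(-1/443) = (524552 - 1241)*(-1/443) = 523311*(-1/443) = -523311/443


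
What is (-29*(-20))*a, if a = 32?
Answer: 18560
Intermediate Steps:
(-29*(-20))*a = -29*(-20)*32 = 580*32 = 18560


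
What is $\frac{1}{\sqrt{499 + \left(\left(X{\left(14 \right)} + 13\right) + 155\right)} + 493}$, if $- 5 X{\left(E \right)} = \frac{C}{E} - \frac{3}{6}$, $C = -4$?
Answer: $\frac{34510}{16966729} - \frac{3 \sqrt{363230}}{16966729} \approx 0.0019274$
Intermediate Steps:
$X{\left(E \right)} = \frac{1}{10} + \frac{4}{5 E}$ ($X{\left(E \right)} = - \frac{- \frac{4}{E} - \frac{3}{6}}{5} = - \frac{- \frac{4}{E} - \frac{1}{2}}{5} = - \frac{- \frac{1}{2} - \frac{4}{E}}{5} = \frac{1}{10} + \frac{4}{5 E}$)
$\frac{1}{\sqrt{499 + \left(\left(X{\left(14 \right)} + 13\right) + 155\right)} + 493} = \frac{1}{\sqrt{499 + \left(\left(\frac{8 + 14}{10 \cdot 14} + 13\right) + 155\right)} + 493} = \frac{1}{\sqrt{499 + \left(\left(\frac{1}{10} \cdot \frac{1}{14} \cdot 22 + 13\right) + 155\right)} + 493} = \frac{1}{\sqrt{499 + \left(\left(\frac{11}{70} + 13\right) + 155\right)} + 493} = \frac{1}{\sqrt{499 + \left(\frac{921}{70} + 155\right)} + 493} = \frac{1}{\sqrt{499 + \frac{11771}{70}} + 493} = \frac{1}{\sqrt{\frac{46701}{70}} + 493} = \frac{1}{\frac{3 \sqrt{363230}}{70} + 493} = \frac{1}{493 + \frac{3 \sqrt{363230}}{70}}$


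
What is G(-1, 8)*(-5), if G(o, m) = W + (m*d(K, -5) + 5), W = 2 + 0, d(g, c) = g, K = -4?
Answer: 125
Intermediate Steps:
W = 2
G(o, m) = 7 - 4*m (G(o, m) = 2 + (m*(-4) + 5) = 2 + (-4*m + 5) = 2 + (5 - 4*m) = 7 - 4*m)
G(-1, 8)*(-5) = (7 - 4*8)*(-5) = (7 - 32)*(-5) = -25*(-5) = 125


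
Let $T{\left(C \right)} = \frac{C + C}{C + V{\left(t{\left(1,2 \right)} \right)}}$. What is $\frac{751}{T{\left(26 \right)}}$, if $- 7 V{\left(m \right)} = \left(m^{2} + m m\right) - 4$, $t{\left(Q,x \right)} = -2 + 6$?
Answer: $\frac{8261}{26} \approx 317.73$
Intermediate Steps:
$t{\left(Q,x \right)} = 4$
$V{\left(m \right)} = \frac{4}{7} - \frac{2 m^{2}}{7}$ ($V{\left(m \right)} = - \frac{\left(m^{2} + m m\right) - 4}{7} = - \frac{\left(m^{2} + m^{2}\right) - 4}{7} = - \frac{2 m^{2} - 4}{7} = - \frac{-4 + 2 m^{2}}{7} = \frac{4}{7} - \frac{2 m^{2}}{7}$)
$T{\left(C \right)} = \frac{2 C}{-4 + C}$ ($T{\left(C \right)} = \frac{C + C}{C + \left(\frac{4}{7} - \frac{2 \cdot 4^{2}}{7}\right)} = \frac{2 C}{C + \left(\frac{4}{7} - \frac{32}{7}\right)} = \frac{2 C}{C - 4} = \frac{2 C}{-4 + C}$)
$\frac{751}{T{\left(26 \right)}} = \frac{751}{2 \cdot 26 \frac{1}{-4 + 26}} = \frac{751}{2 \cdot 26 \cdot \frac{1}{22}} = \frac{751}{\frac{26}{11}} = 751 \cdot \frac{11}{26} = \frac{8261}{26}$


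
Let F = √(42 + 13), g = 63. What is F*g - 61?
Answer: -61 + 63*√55 ≈ 406.22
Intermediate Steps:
F = √55 ≈ 7.4162
F*g - 61 = √55*63 - 61 = 63*√55 - 61 = -61 + 63*√55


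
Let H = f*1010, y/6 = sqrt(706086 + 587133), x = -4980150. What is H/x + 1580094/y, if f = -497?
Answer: 7171/71145 + 29261*sqrt(143691)/47897 ≈ 231.68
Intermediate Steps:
y = 18*sqrt(143691) (y = 6*sqrt(706086 + 587133) = 6*sqrt(1293219) = 6*(3*sqrt(143691)) = 18*sqrt(143691) ≈ 6823.2)
H = -501970 (H = -497*1010 = -501970)
H/x + 1580094/y = -501970/(-4980150) + 1580094/((18*sqrt(143691))) = -501970*(-1/4980150) + 1580094*(sqrt(143691)/2586438) = 7171/71145 + 29261*sqrt(143691)/47897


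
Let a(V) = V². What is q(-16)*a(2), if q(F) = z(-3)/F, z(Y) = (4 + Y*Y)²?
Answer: -169/4 ≈ -42.250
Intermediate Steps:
z(Y) = (4 + Y²)²
q(F) = 169/F (q(F) = (4 + (-3)²)²/F = (4 + 9)²/F = 13²/F = 169/F)
q(-16)*a(2) = (169/(-16))*2² = (169*(-1/16))*4 = -169/16*4 = -169/4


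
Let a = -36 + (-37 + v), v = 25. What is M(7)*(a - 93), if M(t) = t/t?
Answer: -141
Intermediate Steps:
M(t) = 1
a = -48 (a = -36 + (-37 + 25) = -36 - 12 = -48)
M(7)*(a - 93) = 1*(-48 - 93) = 1*(-141) = -141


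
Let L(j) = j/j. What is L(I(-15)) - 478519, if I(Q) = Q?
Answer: -478518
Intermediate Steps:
L(j) = 1
L(I(-15)) - 478519 = 1 - 478519 = -478518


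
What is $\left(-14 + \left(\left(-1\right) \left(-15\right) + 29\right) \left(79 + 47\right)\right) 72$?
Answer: $398160$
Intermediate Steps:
$\left(-14 + \left(\left(-1\right) \left(-15\right) + 29\right) \left(79 + 47\right)\right) 72 = \left(-14 + \left(15 + 29\right) 126\right) 72 = \left(-14 + 44 \cdot 126\right) 72 = \left(-14 + 5544\right) 72 = 5530 \cdot 72 = 398160$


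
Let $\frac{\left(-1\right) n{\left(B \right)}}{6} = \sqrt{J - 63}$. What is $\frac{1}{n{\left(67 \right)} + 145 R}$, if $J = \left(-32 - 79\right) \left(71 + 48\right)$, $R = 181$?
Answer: $\frac{26245}{689277817} + \frac{12 i \sqrt{3318}}{689277817} \approx 3.8076 \cdot 10^{-5} + 1.0028 \cdot 10^{-6} i$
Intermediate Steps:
$J = -13209$ ($J = \left(-111\right) 119 = -13209$)
$n{\left(B \right)} = - 12 i \sqrt{3318}$ ($n{\left(B \right)} = - 6 \sqrt{-13209 - 63} = - 6 \sqrt{-13272} = - 6 \cdot 2 i \sqrt{3318} = - 12 i \sqrt{3318}$)
$\frac{1}{n{\left(67 \right)} + 145 R} = \frac{1}{- 12 i \sqrt{3318} + 145 \cdot 181} = \frac{1}{- 12 i \sqrt{3318} + 26245} = \frac{1}{26245 - 12 i \sqrt{3318}}$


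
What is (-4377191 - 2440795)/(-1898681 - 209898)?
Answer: 6817986/2108579 ≈ 3.2335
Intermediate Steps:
(-4377191 - 2440795)/(-1898681 - 209898) = -6817986/(-2108579) = -6817986*(-1/2108579) = 6817986/2108579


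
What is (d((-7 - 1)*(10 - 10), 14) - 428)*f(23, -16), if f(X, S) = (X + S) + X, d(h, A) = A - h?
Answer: -12420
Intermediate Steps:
f(X, S) = S + 2*X (f(X, S) = (S + X) + X = S + 2*X)
(d((-7 - 1)*(10 - 10), 14) - 428)*f(23, -16) = ((14 - (-7 - 1)*(10 - 10)) - 428)*(-16 + 2*23) = ((14 - (-8)*0) - 428)*(-16 + 46) = ((14 - 1*0) - 428)*30 = ((14 + 0) - 428)*30 = (14 - 428)*30 = -414*30 = -12420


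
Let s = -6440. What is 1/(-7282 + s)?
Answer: -1/13722 ≈ -7.2876e-5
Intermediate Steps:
1/(-7282 + s) = 1/(-7282 - 6440) = 1/(-13722) = -1/13722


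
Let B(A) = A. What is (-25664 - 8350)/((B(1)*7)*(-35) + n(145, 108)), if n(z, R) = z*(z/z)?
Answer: 17007/50 ≈ 340.14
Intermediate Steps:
n(z, R) = z (n(z, R) = z*1 = z)
(-25664 - 8350)/((B(1)*7)*(-35) + n(145, 108)) = (-25664 - 8350)/((1*7)*(-35) + 145) = -34014/(7*(-35) + 145) = -34014/(-245 + 145) = -34014/(-100) = -34014*(-1/100) = 17007/50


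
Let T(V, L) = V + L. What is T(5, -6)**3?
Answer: -1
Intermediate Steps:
T(V, L) = L + V
T(5, -6)**3 = (-6 + 5)**3 = (-1)**3 = -1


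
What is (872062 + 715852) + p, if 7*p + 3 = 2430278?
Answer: 13545673/7 ≈ 1.9351e+6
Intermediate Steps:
p = 2430275/7 (p = -3/7 + (1/7)*2430278 = -3/7 + 2430278/7 = 2430275/7 ≈ 3.4718e+5)
(872062 + 715852) + p = (872062 + 715852) + 2430275/7 = 1587914 + 2430275/7 = 13545673/7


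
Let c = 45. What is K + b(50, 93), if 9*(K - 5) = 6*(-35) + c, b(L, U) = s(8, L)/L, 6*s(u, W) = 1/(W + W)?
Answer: -133333/10000 ≈ -13.333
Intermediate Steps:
s(u, W) = 1/(12*W) (s(u, W) = 1/(6*(W + W)) = 1/(6*((2*W))) = (1/(2*W))/6 = 1/(12*W))
b(L, U) = 1/(12*L²) (b(L, U) = (1/(12*L))/L = 1/(12*L²))
K = -40/3 (K = 5 + (6*(-35) + 45)/9 = 5 + (-210 + 45)/9 = 5 + (⅑)*(-165) = 5 - 55/3 = -40/3 ≈ -13.333)
K + b(50, 93) = -40/3 + (1/12)/50² = -40/3 + (1/12)*(1/2500) = -40/3 + 1/30000 = -133333/10000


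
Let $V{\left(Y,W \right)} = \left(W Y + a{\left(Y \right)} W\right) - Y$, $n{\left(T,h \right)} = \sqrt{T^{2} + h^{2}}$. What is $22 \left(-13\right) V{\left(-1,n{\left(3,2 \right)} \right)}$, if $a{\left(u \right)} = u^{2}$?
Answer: $-286$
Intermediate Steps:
$V{\left(Y,W \right)} = - Y + W Y + W Y^{2}$ ($V{\left(Y,W \right)} = \left(W Y + Y^{2} W\right) - Y = \left(W Y + W Y^{2}\right) - Y = - Y + W Y + W Y^{2}$)
$22 \left(-13\right) V{\left(-1,n{\left(3,2 \right)} \right)} = 22 \left(-13\right) \left(- (-1 + \sqrt{3^{2} + 2^{2}} + \sqrt{3^{2} + 2^{2}} \left(-1\right))\right) = - 286 \left(- (-1 + \sqrt{9 + 4} + \sqrt{9 + 4} \left(-1\right))\right) = - 286 \left(- (-1 + \sqrt{13} + \sqrt{13} \left(-1\right))\right) = - 286 \left(- (-1 + \sqrt{13} - \sqrt{13})\right) = - 286 \left(\left(-1\right) \left(-1\right)\right) = \left(-286\right) 1 = -286$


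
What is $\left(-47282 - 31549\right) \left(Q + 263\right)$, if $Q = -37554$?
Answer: $2939686821$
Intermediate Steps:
$\left(-47282 - 31549\right) \left(Q + 263\right) = \left(-47282 - 31549\right) \left(-37554 + 263\right) = \left(-78831\right) \left(-37291\right) = 2939686821$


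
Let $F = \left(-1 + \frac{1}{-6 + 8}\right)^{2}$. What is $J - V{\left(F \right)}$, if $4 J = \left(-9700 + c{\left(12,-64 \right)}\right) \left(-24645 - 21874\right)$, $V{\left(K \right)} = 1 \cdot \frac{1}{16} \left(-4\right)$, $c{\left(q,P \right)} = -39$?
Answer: $\frac{226524271}{2} \approx 1.1326 \cdot 10^{8}$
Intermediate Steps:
$F = \frac{1}{4}$ ($F = \left(-1 + \frac{1}{2}\right)^{2} = \left(- \frac{1}{2}\right)^{2} = \frac{1}{4} \approx 0.25$)
$V{\left(K \right)} = - \frac{1}{4}$ ($V{\left(K \right)} = 1 \cdot \frac{1}{16} \left(-4\right) = \frac{1}{16} \left(-4\right) = - \frac{1}{4}$)
$J = \frac{453048541}{4}$ ($J = \frac{\left(-9700 - 39\right) \left(-24645 - 21874\right)}{4} = \frac{\left(-9739\right) \left(-46519\right)}{4} = \frac{1}{4} \cdot 453048541 = \frac{453048541}{4} \approx 1.1326 \cdot 10^{8}$)
$J - V{\left(F \right)} = \frac{453048541}{4} - - \frac{1}{4} = \frac{453048541}{4} + \frac{1}{4} = \frac{226524271}{2}$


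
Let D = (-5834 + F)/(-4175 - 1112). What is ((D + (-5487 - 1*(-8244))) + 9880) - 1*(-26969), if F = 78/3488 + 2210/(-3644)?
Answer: 332695749216735/8399901008 ≈ 39607.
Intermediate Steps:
F = -928031/1588784 (F = 78*(1/3488) + 2210*(-1/3644) = 39/1744 - 1105/1822 = -928031/1588784 ≈ -0.58411)
D = 9269893887/8399901008 (D = (-5834 - 928031/1588784)/(-4175 - 1112) = -9269893887/1588784/(-5287) = -9269893887/1588784*(-1/5287) = 9269893887/8399901008 ≈ 1.1036)
((D + (-5487 - 1*(-8244))) + 9880) - 1*(-26969) = ((9269893887/8399901008 + (-5487 - 1*(-8244))) + 9880) - 1*(-26969) = ((9269893887/8399901008 + (-5487 + 8244)) + 9880) + 26969 = ((9269893887/8399901008 + 2757) + 9880) + 26969 = (23167796972943/8399901008 + 9880) + 26969 = 106158818931983/8399901008 + 26969 = 332695749216735/8399901008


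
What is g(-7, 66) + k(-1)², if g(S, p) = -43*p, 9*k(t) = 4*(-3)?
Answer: -25526/9 ≈ -2836.2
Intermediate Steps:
k(t) = -4/3 (k(t) = (4*(-3))/9 = (⅑)*(-12) = -4/3)
g(-7, 66) + k(-1)² = -43*66 + (-4/3)² = -2838 + 16/9 = -25526/9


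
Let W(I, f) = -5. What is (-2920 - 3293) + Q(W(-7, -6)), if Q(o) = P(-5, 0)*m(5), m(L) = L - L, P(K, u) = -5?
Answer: -6213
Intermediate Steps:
m(L) = 0
Q(o) = 0 (Q(o) = -5*0 = 0)
(-2920 - 3293) + Q(W(-7, -6)) = (-2920 - 3293) + 0 = -6213 + 0 = -6213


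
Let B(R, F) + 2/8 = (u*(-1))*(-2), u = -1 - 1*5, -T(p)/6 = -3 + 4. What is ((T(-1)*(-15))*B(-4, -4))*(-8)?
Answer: 8820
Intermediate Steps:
T(p) = -6 (T(p) = -6*(-3 + 4) = -6*1 = -6)
u = -6 (u = -1 - 5 = -6)
B(R, F) = -49/4 (B(R, F) = -¼ - 6*(-1)*(-2) = -¼ + 6*(-2) = -¼ - 12 = -49/4)
((T(-1)*(-15))*B(-4, -4))*(-8) = (-6*(-15)*(-49/4))*(-8) = (90*(-49/4))*(-8) = -2205/2*(-8) = 8820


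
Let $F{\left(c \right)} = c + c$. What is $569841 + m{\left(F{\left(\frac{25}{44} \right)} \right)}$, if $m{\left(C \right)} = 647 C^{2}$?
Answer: $\frac{276207419}{484} \approx 5.7068 \cdot 10^{5}$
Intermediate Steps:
$F{\left(c \right)} = 2 c$
$569841 + m{\left(F{\left(\frac{25}{44} \right)} \right)} = 569841 + 647 \left(2 \cdot \frac{25}{44}\right)^{2} = 569841 + 647 \left(\frac{25}{22}\right)^{2} = 569841 + 647 \cdot \frac{625}{484} = 569841 + \frac{404375}{484} = \frac{276207419}{484}$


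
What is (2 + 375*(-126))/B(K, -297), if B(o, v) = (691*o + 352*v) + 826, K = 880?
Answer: -23624/252181 ≈ -0.093679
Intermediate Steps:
B(o, v) = 826 + 352*v + 691*o (B(o, v) = (352*v + 691*o) + 826 = 826 + 352*v + 691*o)
(2 + 375*(-126))/B(K, -297) = (2 + 375*(-126))/(826 + 352*(-297) + 691*880) = (2 - 47250)/(826 - 104544 + 608080) = -47248/504362 = -47248*1/504362 = -23624/252181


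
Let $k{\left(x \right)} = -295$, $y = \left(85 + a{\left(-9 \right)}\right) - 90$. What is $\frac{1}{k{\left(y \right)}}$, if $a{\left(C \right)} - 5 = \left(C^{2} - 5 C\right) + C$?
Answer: $- \frac{1}{295} \approx -0.0033898$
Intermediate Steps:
$a{\left(C \right)} = 5 + C^{2} - 4 C$ ($a{\left(C \right)} = 5 + \left(\left(C^{2} - 5 C\right) + C\right) = 5 + \left(C^{2} - 4 C\right) = 5 + C^{2} - 4 C$)
$y = 117$ ($y = \left(85 + \left(5 + \left(-9\right)^{2} - -36\right)\right) - 90 = \left(85 + \left(5 + 81 + 36\right)\right) - 90 = \left(85 + 122\right) - 90 = 207 - 90 = 117$)
$\frac{1}{k{\left(y \right)}} = \frac{1}{-295} = - \frac{1}{295}$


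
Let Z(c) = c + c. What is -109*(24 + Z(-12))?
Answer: 0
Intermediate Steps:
Z(c) = 2*c
-109*(24 + Z(-12)) = -109*(24 + 2*(-12)) = -109*(24 - 24) = -109*0 = 0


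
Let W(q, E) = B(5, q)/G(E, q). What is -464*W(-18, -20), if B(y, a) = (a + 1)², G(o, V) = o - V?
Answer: 67048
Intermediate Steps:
B(y, a) = (1 + a)²
W(q, E) = (1 + q)²/(E - q)
-464*W(-18, -20) = -464*(1 - 18)²/(-20 - 1*(-18)) = -464*(-17)²/(-20 + 18) = -134096/(-2) = -134096*(-1)/2 = -464*(-289/2) = 67048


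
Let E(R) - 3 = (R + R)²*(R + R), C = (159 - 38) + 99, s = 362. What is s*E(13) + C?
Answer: 6363818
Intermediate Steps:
C = 220 (C = 121 + 99 = 220)
E(R) = 3 + 8*R³ (E(R) = 3 + (R + R)²*(R + R) = 3 + (2*R)²*(2*R) = 3 + (4*R²)*(2*R) = 3 + 8*R³)
s*E(13) + C = 362*(3 + 8*13³) + 220 = 362*(3 + 8*2197) + 220 = 362*(3 + 17576) + 220 = 362*17579 + 220 = 6363598 + 220 = 6363818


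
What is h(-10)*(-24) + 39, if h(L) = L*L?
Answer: -2361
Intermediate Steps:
h(L) = L**2
h(-10)*(-24) + 39 = (-10)**2*(-24) + 39 = 100*(-24) + 39 = -2400 + 39 = -2361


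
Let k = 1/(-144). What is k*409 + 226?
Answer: 32135/144 ≈ 223.16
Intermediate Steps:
k = -1/144 ≈ -0.0069444
k*409 + 226 = -1/144*409 + 226 = -409/144 + 226 = 32135/144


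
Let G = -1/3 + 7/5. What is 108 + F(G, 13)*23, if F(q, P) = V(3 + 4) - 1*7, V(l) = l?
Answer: 108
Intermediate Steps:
G = 16/15 (G = -1*1/3 + 7*(1/5) = -1/3 + 7/5 = 16/15 ≈ 1.0667)
F(q, P) = 0 (F(q, P) = (3 + 4) - 1*7 = 7 - 7 = 0)
108 + F(G, 13)*23 = 108 + 0*23 = 108 + 0 = 108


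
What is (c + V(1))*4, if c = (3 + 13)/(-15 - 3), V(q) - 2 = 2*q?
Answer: 112/9 ≈ 12.444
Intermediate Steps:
V(q) = 2 + 2*q
c = -8/9 (c = 16/(-18) = 16*(-1/18) = -8/9 ≈ -0.88889)
(c + V(1))*4 = (-8/9 + (2 + 2*1))*4 = (-8/9 + (2 + 2))*4 = (-8/9 + 4)*4 = (28/9)*4 = 112/9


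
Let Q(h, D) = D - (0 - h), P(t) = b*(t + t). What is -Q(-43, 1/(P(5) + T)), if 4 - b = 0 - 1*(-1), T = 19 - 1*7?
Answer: 1805/42 ≈ 42.976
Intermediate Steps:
T = 12 (T = 19 - 7 = 12)
b = 3 (b = 4 - (0 - 1*(-1)) = 4 - (0 + 1) = 4 - 1*1 = 4 - 1 = 3)
P(t) = 6*t (P(t) = 3*(t + t) = 3*(2*t) = 6*t)
Q(h, D) = D + h (Q(h, D) = D - (-1)*h = D + h)
-Q(-43, 1/(P(5) + T)) = -(1/(6*5 + 12) - 43) = -(1/(30 + 12) - 43) = -(1/42 - 43) = -1*(-1805/42) = 1805/42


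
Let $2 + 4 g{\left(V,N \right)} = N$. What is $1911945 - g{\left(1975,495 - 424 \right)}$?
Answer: $\frac{7647711}{4} \approx 1.9119 \cdot 10^{6}$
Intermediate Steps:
$g{\left(V,N \right)} = - \frac{1}{2} + \frac{N}{4}$
$1911945 - g{\left(1975,495 - 424 \right)} = 1911945 - \left(- \frac{1}{2} + \frac{495 - 424}{4}\right) = 1911945 - \left(- \frac{1}{2} + \frac{1}{4} \cdot 71\right) = 1911945 - \left(- \frac{1}{2} + \frac{71}{4}\right) = 1911945 - \frac{69}{4} = \frac{7647711}{4}$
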